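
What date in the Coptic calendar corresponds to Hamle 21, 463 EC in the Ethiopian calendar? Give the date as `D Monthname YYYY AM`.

The source date corresponds to 16 July 471 in the proleptic Gregorian calendar (JDN 1893286).
That day falls on 21 Epip 187 AM in the Coptic calendar.

21 Epip 187 AM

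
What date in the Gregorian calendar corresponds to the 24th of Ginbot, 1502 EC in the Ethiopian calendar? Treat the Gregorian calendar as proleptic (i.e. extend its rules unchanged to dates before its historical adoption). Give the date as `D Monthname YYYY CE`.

29 May 1510 CE

Both dates share Julian Day Number 2272724; in the Gregorian calendar that is 29 May 1510 CE.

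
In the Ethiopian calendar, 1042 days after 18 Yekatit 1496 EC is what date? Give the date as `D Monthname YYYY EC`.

25 Tahsas 1499 EC

JDN of 18 Yekatit 1496 EC = 2270437.
2270437 + 1042 = 2271479.
JDN 2271479 in the Ethiopian calendar is 25 Tahsas 1499 EC.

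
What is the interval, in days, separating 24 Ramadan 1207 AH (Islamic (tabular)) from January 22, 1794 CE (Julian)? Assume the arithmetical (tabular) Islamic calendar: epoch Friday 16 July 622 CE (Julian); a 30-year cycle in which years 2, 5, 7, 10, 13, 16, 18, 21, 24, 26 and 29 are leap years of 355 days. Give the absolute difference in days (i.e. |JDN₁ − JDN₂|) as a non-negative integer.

273

First date → JDN 2376065; second date → JDN 2376338.
The interval is |2376065 − 2376338| = 273 days.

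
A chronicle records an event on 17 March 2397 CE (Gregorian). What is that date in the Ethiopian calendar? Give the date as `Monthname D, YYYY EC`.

Both dates share Julian Day Number 2596622; in the Ethiopian calendar that is 5 Megabit 2389 EC.

Megabit 5, 2389 EC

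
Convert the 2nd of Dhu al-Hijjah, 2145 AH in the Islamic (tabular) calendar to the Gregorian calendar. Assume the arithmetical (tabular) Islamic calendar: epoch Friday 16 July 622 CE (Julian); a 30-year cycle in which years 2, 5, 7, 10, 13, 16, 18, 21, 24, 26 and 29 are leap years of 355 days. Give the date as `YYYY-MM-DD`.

2703-08-07

Julian Day Number of the source date = 2708528.
Converting JDN 2708528 to the Gregorian calendar gives 7 August 2703 CE.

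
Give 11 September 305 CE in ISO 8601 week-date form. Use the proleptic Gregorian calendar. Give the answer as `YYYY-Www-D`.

0305-W37-1

The weekday is Monday (ISO weekday 1).
That Monday belongs to ISO week 37 of ISO year 305.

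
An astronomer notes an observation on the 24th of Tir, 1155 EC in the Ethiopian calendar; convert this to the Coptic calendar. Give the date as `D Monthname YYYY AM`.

Both dates share Julian Day Number 2145862; in the Coptic calendar that is 24 Tobi 879 AM.

24 Tobi 879 AM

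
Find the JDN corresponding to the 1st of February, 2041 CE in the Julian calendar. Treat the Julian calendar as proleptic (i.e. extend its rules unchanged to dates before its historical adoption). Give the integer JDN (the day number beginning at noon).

2466565

Equivalently 14 February 2041 (Gregorian).
JDN 2299161 is 15 October 1582 CE (Gregorian); the target day is +167404 days from there, so JDN = 2466565.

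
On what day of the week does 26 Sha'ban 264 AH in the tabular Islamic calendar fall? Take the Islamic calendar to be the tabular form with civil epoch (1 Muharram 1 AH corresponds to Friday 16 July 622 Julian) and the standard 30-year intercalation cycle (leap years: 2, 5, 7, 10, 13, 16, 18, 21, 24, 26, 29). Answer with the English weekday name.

Equivalently 7 May 878 Gregorian, JDN 2041870.
2041870 ≡ 5 (mod 7); counting from Monday = 0 gives Saturday.

Saturday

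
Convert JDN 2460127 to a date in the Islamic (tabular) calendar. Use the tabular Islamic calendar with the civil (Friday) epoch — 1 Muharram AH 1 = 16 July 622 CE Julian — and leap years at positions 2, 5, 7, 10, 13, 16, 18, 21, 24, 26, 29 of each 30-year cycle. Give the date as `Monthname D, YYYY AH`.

The Gregorian equivalent of JDN 2460127 is 1 July 2023.
In the tabular Islamic calendar that day is Dhu al-Hijjah 12, 1444 AH.

Dhu al-Hijjah 12, 1444 AH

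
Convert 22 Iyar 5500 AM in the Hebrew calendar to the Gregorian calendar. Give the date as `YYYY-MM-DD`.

1740-05-19

Julian Day Number of the source date = 2356721.
Converting JDN 2356721 to the Gregorian calendar gives 19 May 1740 CE.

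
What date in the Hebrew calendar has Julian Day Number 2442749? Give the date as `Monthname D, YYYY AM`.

JDN 2442749 is 2 December 1975 in the Gregorian calendar.
In the Hebrew calendar that day is Kislev 28, 5736 AM.

Kislev 28, 5736 AM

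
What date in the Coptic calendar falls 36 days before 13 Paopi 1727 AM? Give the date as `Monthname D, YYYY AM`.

Thout 7, 1727 AM

The starting date is JDN 2455493; 2455493 − 36 = 2455457.
JDN 2455457 corresponds to Thout 7, 1727 AM.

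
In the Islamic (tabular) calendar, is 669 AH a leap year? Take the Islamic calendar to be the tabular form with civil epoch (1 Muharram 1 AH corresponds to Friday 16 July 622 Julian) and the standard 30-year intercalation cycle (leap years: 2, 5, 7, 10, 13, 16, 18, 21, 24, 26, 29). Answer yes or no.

no

Year 669 AH is year 9 of its 30-year cycle; leap positions are 2, 5, 7, 10, 13, 16, 18, 21, 24, 26, 29, so it is a common year (354 days).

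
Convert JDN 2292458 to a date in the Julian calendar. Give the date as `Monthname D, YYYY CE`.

May 29, 1564 CE

JDN 2292458 is 8 June 1564 in the proleptic Gregorian calendar.
In the Julian calendar that day is May 29, 1564 CE.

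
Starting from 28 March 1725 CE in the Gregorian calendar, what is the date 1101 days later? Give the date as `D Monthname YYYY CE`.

2 April 1728 CE

The starting date is JDN 2351190; 2351190 + 1101 = 2352291.
JDN 2352291 corresponds to 2 April 1728 CE.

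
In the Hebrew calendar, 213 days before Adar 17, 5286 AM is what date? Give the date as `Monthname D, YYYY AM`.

JDN of Adar 17, 5286 AM = 2278490.
2278490 − 213 = 2278277.
JDN 2278277 in the Hebrew calendar is Av 12, 5285 AM.

Av 12, 5285 AM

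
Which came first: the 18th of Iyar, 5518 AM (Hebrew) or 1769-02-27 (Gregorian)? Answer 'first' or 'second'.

first

The two dates have Julian Day Numbers 2363302 and 2367232 respectively.
Since 2363302 < 2367232, the first date comes first.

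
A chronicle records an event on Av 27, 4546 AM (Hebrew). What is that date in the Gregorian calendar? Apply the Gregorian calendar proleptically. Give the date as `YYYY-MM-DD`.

0786-07-31

Julian Day Number of the source date = 2008352.
Converting JDN 2008352 to the Gregorian calendar gives 31 July 786 CE.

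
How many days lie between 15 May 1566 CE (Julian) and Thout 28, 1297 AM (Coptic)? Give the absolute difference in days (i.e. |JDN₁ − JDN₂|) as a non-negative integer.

JDN of the first date = 2293174.
JDN of the second date = 2298421.
|2298421 − 2293174| = 5247.

5247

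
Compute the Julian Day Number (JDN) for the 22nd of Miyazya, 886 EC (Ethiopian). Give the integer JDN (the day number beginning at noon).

2047698

Equivalently 21 April 894 (proleptic Gregorian).
JDN 2451545 is 1 January 2000 CE (Gregorian); the target day is −403847 days from there, so JDN = 2047698.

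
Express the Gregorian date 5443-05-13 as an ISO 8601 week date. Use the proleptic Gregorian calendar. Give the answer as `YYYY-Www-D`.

The weekday is Saturday (ISO weekday 6).
That Saturday belongs to ISO week 19 of ISO year 5443.

5443-W19-6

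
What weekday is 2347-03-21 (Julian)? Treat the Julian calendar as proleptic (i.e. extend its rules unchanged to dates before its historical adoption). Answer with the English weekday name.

Equivalently 6 April 2347 Gregorian, JDN 2578379.
JDN 2578379 mod 7 = 6, and JDN 0 was a Monday, so this is a Sunday.

Sunday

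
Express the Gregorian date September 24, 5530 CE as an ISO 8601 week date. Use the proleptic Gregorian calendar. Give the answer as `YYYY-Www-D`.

The weekday is Wednesday (ISO weekday 3).
That Wednesday belongs to ISO week 39 of ISO year 5530.

5530-W39-3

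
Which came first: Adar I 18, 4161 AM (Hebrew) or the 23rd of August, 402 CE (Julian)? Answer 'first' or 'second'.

First date → JDN 1867571; second date → JDN 1868123.
JDN 1867571 < JDN 1868123, so the first date is earlier.

first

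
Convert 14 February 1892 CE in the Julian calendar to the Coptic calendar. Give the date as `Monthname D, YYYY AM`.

The source date corresponds to 26 February 1892 in the Gregorian calendar (JDN 2412155).
That day falls on 19 Meshir 1608 AM in the Coptic calendar.

Meshir 19, 1608 AM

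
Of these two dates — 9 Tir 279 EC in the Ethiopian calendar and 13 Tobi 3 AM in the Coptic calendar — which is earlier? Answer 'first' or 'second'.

first

Converting both to JDN: 1825888 vs 1825892; the smaller is the first.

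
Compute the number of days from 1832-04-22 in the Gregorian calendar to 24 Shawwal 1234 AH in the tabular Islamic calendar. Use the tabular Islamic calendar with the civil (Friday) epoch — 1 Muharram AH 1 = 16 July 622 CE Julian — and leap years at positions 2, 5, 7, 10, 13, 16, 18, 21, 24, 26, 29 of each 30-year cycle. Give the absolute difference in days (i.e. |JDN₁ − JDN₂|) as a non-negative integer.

JDN of the first date = 2390296.
JDN of the second date = 2385663.
|2385663 − 2390296| = 4633.

4633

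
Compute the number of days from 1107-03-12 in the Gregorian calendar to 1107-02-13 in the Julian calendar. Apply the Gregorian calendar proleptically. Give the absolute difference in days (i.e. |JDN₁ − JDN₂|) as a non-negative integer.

20

First date → JDN 2125453; second date → JDN 2125433.
The interval is |2125453 − 2125433| = 20 days.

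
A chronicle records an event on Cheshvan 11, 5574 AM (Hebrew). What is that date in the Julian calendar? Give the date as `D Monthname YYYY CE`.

Both dates share Julian Day Number 2383552; in the Julian calendar that is 23 October 1813 CE.

23 October 1813 CE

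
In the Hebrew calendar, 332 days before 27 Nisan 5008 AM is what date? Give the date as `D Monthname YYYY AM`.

Counting 332 days back from JDN 2177001 reaches JDN 2176669, which is 19 Sivan 5007 AM.

19 Sivan 5007 AM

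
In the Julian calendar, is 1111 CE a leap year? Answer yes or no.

no

1111 mod 4 = 3, so it is a common year in the Julian calendar.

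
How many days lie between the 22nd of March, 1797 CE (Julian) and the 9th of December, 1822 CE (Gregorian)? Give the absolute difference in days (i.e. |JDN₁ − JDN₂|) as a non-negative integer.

9381

First date → JDN 2377493; second date → JDN 2386874.
The interval is |2377493 − 2386874| = 9381 days.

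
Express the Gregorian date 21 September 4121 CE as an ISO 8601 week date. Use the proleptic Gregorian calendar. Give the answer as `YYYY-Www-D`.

4121-W38-7

The weekday is Sunday (ISO weekday 7).
That Sunday belongs to ISO week 38 of ISO year 4121.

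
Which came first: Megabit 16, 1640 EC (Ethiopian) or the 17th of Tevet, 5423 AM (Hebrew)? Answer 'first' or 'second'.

first

The two dates have Julian Day Numbers 2323061 and 2328454 respectively.
Since 2323061 < 2328454, the first date comes first.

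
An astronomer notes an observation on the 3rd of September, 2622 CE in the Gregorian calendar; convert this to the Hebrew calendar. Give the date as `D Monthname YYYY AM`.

5 Elul 6382 AM

Julian Day Number of the source date = 2678971.
Converting JDN 2678971 to the Hebrew calendar gives 5 Elul 6382 AM.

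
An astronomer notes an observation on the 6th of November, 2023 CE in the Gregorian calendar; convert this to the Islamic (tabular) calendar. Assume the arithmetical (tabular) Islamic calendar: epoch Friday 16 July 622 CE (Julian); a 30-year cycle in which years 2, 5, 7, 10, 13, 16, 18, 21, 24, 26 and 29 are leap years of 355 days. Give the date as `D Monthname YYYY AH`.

Both dates share Julian Day Number 2460255; in the tabular Islamic calendar that is 22 Rabi' al-Thani 1445 AH.

22 Rabi' al-Thani 1445 AH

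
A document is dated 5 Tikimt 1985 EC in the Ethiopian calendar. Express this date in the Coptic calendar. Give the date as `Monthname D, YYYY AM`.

Paopi 5, 1709 AM

The source date corresponds to 15 October 1992 in the Gregorian calendar (JDN 2448911).
That day falls on 5 Paopi 1709 AM in the Coptic calendar.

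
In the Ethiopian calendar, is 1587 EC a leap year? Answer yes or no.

yes

1587 mod 4 = 3; in the Ethiopian calendar a year is leap when year mod 4 = 3, so it is a leap year.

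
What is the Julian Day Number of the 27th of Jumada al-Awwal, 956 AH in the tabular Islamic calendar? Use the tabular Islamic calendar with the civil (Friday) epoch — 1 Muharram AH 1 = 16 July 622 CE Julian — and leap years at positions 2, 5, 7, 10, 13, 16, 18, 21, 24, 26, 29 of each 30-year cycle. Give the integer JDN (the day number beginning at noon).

Equivalently 3 July 1549 (proleptic Gregorian).
JDN 2451545 is 1 January 2000 CE (Gregorian); the target day is −164541 days from there, so JDN = 2287004.

2287004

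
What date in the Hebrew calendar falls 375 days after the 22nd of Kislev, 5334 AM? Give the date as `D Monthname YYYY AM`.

14 Kislev 5335 AM

The starting date is JDN 2295917; 2295917 + 375 = 2296292.
JDN 2296292 corresponds to 14 Kislev 5335 AM.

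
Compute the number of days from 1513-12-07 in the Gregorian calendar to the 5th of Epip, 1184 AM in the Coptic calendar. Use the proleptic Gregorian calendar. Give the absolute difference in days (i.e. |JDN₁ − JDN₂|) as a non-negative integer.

First date → JDN 2274012; second date → JDN 2257425.
The interval is |2274012 − 2257425| = 16587 days.

16587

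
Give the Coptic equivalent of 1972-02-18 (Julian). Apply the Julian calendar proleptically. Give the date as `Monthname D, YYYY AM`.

Meshir 23, 1688 AM

The source date corresponds to 2 March 1972 in the Gregorian calendar (JDN 2441379).
That day falls on 23 Meshir 1688 AM in the Coptic calendar.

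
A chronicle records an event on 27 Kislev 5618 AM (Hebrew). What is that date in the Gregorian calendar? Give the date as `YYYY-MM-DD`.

1857-12-14

Julian Day Number of the source date = 2399663.
Converting JDN 2399663 to the Gregorian calendar gives 14 December 1857 CE.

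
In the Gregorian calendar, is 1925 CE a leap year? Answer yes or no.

1925 is not divisible by 4, so it is a common year.

no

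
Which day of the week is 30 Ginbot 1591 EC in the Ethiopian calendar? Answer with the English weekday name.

Friday

Equivalently 4 June 1599 Gregorian, JDN 2305237.
JDN 2305237 mod 7 = 4, and JDN 0 was a Monday, so this is a Friday.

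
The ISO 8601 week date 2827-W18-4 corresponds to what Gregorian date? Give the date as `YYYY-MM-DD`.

2827-05-06

ISO week 1 of 2827 is the week containing the first Thursday of 2827.
Week 18, day 4 (Thursday) lands on 2827-05-06.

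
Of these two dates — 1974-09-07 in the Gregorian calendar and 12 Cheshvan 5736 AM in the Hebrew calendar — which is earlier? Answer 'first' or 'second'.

First date → JDN 2442298; second date → JDN 2442703.
JDN 2442298 < JDN 2442703, so the first date is earlier.

first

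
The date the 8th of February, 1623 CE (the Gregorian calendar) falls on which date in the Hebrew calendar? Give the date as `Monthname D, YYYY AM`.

Adar I 8, 5383 AM

Both dates share Julian Day Number 2313887; in the Hebrew calendar that is 8 Adar I 5383 AM.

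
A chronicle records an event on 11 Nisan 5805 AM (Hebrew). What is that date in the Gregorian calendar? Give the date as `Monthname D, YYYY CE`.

Both dates share Julian Day Number 2468069; in the Gregorian calendar that is 29 March 2045 CE.

March 29, 2045 CE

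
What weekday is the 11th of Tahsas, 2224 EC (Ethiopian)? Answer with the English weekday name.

Friday

Equivalently 23 December 2231 Gregorian, JDN 2536272.
2536272 ≡ 4 (mod 7); counting from Monday = 0 gives Friday.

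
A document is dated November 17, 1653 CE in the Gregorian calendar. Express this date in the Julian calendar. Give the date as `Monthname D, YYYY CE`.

The Julian–Gregorian offset here is 10 days (Julian trailing).
17 November 1653 Gregorian − 10 days → 7 November 1653 Julian.

November 7, 1653 CE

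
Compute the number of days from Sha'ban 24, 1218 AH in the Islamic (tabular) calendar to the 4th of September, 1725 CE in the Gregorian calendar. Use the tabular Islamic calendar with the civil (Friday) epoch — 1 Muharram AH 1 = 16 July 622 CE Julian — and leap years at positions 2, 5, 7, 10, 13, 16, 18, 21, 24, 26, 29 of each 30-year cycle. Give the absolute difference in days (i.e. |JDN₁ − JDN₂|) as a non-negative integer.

First date → JDN 2379934; second date → JDN 2351350.
The interval is |2379934 − 2351350| = 28584 days.

28584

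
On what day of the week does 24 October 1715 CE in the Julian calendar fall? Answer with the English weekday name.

Monday

Equivalently 4 November 1715 Gregorian, JDN 2347758.
2347758 ≡ 0 (mod 7); counting from Monday = 0 gives Monday.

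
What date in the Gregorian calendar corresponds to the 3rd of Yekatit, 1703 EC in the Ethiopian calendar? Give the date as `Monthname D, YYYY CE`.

Both dates share Julian Day Number 2346028; in the Gregorian calendar that is 8 February 1711 CE.

February 8, 1711 CE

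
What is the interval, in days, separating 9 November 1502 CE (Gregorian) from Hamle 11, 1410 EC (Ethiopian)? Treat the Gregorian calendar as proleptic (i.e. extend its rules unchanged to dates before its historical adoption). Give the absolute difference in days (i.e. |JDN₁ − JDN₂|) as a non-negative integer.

JDN of the first date = 2269966.
JDN of the second date = 2239168.
|2239168 − 2269966| = 30798.

30798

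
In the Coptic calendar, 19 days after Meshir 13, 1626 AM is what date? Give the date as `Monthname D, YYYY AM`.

Paremhat 2, 1626 AM

Counting 19 days forward from JDN 2418723 reaches JDN 2418742, which is Paremhat 2, 1626 AM.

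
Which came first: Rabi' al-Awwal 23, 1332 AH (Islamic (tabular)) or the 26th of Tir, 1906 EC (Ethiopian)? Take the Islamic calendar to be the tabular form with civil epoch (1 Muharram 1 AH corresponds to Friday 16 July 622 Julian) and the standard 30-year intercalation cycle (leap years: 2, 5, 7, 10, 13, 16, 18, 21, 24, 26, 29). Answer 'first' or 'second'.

First date → JDN 2420183; second date → JDN 2420167.
JDN 2420167 < JDN 2420183, so the second date is earlier.

second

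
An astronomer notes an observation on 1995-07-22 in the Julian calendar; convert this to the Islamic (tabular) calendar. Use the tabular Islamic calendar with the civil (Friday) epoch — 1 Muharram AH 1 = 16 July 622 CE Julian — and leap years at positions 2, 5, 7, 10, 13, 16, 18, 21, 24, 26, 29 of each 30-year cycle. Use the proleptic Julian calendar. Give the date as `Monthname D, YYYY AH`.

Rabi' al-Awwal 7, 1416 AH

Julian Day Number of the source date = 2449934.
Converting JDN 2449934 to the tabular Islamic calendar gives 7 Rabi' al-Awwal 1416 AH.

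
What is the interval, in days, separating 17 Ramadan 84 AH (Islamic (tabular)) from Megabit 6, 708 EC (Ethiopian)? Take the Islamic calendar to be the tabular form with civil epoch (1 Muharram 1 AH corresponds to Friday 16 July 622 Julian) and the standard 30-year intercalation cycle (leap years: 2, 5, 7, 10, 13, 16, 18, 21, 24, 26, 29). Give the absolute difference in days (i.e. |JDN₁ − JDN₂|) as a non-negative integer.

4534

First date → JDN 1978104; second date → JDN 1982638.
The interval is |1978104 − 1982638| = 4534 days.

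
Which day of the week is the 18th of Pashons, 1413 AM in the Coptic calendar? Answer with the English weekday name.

This is JDN 2341020 (23 May 1697 Gregorian).
2341020 ≡ 3 (mod 7); counting from Monday = 0 gives Thursday.

Thursday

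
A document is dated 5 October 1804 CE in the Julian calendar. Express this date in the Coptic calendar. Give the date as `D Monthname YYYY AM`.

Julian Day Number of the source date = 2380247.
Converting JDN 2380247 to the Coptic calendar gives 8 Paopi 1521 AM.

8 Paopi 1521 AM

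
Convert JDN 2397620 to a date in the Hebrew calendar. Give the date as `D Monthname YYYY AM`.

22 Iyar 5612 AM

The Gregorian equivalent of JDN 2397620 is 11 May 1852.
In the Hebrew calendar that day is 22 Iyar 5612 AM.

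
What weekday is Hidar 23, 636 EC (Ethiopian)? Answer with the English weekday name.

Equivalently 23 November 643 Gregorian, JDN 1956237.
1956237 ≡ 3 (mod 7); counting from Monday = 0 gives Thursday.

Thursday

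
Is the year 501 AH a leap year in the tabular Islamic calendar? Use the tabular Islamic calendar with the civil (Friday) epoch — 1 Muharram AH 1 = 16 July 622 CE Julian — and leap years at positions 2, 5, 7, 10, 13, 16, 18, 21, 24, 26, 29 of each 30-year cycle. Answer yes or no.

Year 501 AH is year 21 of its 30-year cycle; leap positions are 2, 5, 7, 10, 13, 16, 18, 21, 24, 26, 29, so it is a leap year (355 days).

yes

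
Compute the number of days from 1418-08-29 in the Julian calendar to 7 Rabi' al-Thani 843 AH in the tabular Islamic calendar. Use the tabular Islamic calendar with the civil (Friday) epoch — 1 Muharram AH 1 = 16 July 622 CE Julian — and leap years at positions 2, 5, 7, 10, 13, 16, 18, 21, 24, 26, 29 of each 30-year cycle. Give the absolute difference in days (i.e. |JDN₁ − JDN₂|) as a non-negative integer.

JDN of the first date = 2239223.
JDN of the second date = 2246912.
|2246912 − 2239223| = 7689.

7689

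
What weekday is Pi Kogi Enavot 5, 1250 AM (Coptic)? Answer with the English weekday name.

Equivalently 7 September 1534 Gregorian, JDN 2281591.
Since JDN mod 7 = 4 (0 = Monday), the day is Friday.

Friday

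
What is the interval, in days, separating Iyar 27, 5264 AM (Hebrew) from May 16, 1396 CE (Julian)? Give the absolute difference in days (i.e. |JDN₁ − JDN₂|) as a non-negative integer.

First date → JDN 2270525; second date → JDN 2231083.
The interval is |2270525 − 2231083| = 39442 days.

39442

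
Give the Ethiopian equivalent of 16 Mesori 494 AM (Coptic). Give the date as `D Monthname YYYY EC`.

Both dates share Julian Day Number 2005443; in the Ethiopian calendar that is 16 Nehase 770 EC.

16 Nehase 770 EC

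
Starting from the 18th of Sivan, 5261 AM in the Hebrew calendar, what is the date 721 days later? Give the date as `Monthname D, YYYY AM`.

Sivan 1, 5263 AM

JDN of the 18th of Sivan, 5261 AM = 2269453.
2269453 + 721 = 2270174.
JDN 2270174 in the Hebrew calendar is Sivan 1, 5263 AM.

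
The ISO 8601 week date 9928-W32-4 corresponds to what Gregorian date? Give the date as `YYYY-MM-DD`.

ISO week 1 of 9928 is the week containing the first Thursday of 9928.
Week 32, day 4 (Thursday) lands on 9928-08-09.

9928-08-09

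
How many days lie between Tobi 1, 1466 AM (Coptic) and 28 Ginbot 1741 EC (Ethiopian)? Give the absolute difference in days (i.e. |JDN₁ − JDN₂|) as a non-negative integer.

218

JDN of the first date = 2360241.
JDN of the second date = 2360023.
|2360023 − 2360241| = 218.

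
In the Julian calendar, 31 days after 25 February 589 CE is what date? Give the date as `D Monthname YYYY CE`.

28 March 589 CE

The starting date is JDN 1936246; 1936246 + 31 = 1936277.
JDN 1936277 corresponds to 28 March 589 CE.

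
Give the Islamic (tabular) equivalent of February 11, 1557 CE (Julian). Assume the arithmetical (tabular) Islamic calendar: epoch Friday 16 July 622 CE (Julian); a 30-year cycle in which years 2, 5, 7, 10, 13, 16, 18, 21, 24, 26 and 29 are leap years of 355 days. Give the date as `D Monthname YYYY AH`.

The source date corresponds to 21 February 1557 in the proleptic Gregorian calendar (JDN 2289794).
That day falls on 11 Rabi' al-Thani 964 AH in the tabular Islamic calendar.

11 Rabi' al-Thani 964 AH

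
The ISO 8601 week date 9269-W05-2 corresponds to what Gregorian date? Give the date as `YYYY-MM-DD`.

9269-01-29

ISO week 1 of 9269 is the week containing the first Thursday of 9269.
Week 5, day 2 (Tuesday) lands on 9269-01-29.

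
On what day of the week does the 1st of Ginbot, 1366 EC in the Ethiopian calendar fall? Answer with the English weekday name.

Wednesday

This is JDN 2223027 (4 May 1374 Gregorian).
2223027 ≡ 2 (mod 7); counting from Monday = 0 gives Wednesday.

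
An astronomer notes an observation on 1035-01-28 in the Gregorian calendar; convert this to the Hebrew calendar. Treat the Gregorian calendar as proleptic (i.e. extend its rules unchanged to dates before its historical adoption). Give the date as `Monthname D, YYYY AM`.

Both dates share Julian Day Number 2099113; in the Hebrew calendar that is 10 Shevat 4795 AM.

Shevat 10, 4795 AM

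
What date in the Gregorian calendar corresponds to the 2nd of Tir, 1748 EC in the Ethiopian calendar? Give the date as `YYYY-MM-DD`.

Both dates share Julian Day Number 2362434; in the Gregorian calendar that is 9 January 1756 CE.

1756-01-09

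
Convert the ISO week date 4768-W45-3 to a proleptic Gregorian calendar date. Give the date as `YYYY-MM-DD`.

4768-11-06

ISO week 1 of 4768 is the week containing the first Thursday of 4768.
Week 45, day 3 (Wednesday) lands on 4768-11-06.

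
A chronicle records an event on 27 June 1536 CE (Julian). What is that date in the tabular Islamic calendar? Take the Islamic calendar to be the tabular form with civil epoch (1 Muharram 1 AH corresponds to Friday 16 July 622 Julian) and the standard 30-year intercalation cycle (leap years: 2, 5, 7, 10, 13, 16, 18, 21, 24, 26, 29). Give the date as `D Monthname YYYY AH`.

8 Muharram 943 AH

Both dates share Julian Day Number 2282260; in the tabular Islamic calendar that is 8 Muharram 943 AH.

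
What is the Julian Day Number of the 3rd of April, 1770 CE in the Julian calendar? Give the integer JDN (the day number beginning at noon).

Equivalently 14 April 1770 (Gregorian).
JDN 2451545 is 1 January 2000 CE (Gregorian); the target day is −83902 days from there, so JDN = 2367643.

2367643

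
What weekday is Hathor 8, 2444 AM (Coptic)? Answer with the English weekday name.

Thursday

Equivalently 24 November 2727 Gregorian, JDN 2717403.
JDN 2717403 mod 7 = 3, and JDN 0 was a Monday, so this is a Thursday.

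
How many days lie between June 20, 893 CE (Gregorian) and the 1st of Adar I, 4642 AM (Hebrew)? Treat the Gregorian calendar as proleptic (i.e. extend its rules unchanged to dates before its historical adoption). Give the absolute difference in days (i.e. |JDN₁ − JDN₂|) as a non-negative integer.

JDN of the first date = 2047393.
JDN of the second date = 2043232.
|2043232 − 2047393| = 4161.

4161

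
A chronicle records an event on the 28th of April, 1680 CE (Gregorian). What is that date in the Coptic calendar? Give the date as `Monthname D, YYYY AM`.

Parmouti 23, 1396 AM

Julian Day Number of the source date = 2334786.
Converting JDN 2334786 to the Coptic calendar gives 23 Parmouti 1396 AM.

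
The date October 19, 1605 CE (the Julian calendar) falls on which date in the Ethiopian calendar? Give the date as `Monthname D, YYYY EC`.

Both dates share Julian Day Number 2307576; in the Ethiopian calendar that is 22 Tikimt 1598 EC.

Tikimt 22, 1598 EC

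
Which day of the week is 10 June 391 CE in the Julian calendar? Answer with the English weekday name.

Tuesday

This is JDN 1864031 (11 June 391 Gregorian).
Since JDN mod 7 = 1 (0 = Monday), the day is Tuesday.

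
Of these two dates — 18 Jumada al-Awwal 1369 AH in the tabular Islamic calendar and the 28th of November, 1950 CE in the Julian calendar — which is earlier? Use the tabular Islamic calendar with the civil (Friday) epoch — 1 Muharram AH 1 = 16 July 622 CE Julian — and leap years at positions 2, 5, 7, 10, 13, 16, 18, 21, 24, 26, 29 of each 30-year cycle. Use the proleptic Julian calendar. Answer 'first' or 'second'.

First date → JDN 2433349; second date → JDN 2433627.
JDN 2433349 < JDN 2433627, so the first date is earlier.

first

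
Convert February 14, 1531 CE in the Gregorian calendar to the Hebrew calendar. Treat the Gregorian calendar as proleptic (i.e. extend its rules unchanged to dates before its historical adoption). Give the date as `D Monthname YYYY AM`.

Julian Day Number of the source date = 2280290.
Converting JDN 2280290 to the Hebrew calendar gives 17 Shevat 5291 AM.

17 Shevat 5291 AM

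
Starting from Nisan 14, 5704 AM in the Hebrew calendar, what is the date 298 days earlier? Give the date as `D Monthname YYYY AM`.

11 Sivan 5703 AM

The starting date is JDN 2431188; 2431188 − 298 = 2430890.
JDN 2430890 corresponds to 11 Sivan 5703 AM.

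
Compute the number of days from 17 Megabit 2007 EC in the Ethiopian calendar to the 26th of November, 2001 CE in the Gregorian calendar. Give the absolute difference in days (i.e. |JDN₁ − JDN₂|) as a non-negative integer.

4868

JDN of the first date = 2457108.
JDN of the second date = 2452240.
|2452240 − 2457108| = 4868.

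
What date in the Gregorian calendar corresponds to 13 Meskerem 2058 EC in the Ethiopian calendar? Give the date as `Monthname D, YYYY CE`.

September 23, 2065 CE

Both dates share Julian Day Number 2475552; in the Gregorian calendar that is 23 September 2065 CE.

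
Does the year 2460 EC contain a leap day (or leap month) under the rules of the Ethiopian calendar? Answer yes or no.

no

2460 mod 4 = 0; in the Ethiopian calendar a year is leap when year mod 4 = 3, so it is a common year.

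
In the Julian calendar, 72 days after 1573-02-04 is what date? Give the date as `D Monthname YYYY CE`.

JDN of 1573-02-04 = 2295631.
2295631 + 72 = 2295703.
JDN 2295703 in the Julian calendar is 17 April 1573 CE.

17 April 1573 CE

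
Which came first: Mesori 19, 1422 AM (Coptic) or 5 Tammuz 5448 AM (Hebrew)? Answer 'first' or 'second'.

Converting both to JDN: 2344398 vs 2337774; the smaller is the second.

second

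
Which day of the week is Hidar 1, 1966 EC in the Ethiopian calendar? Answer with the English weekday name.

Saturday

In the Gregorian calendar this is 10 November 1973 (JDN 2441997).
2441997 ≡ 5 (mod 7); counting from Monday = 0 gives Saturday.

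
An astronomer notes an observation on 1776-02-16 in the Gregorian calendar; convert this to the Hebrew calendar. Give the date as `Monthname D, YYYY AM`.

Shevat 26, 5536 AM

Julian Day Number of the source date = 2369777.
Converting JDN 2369777 to the Hebrew calendar gives 26 Shevat 5536 AM.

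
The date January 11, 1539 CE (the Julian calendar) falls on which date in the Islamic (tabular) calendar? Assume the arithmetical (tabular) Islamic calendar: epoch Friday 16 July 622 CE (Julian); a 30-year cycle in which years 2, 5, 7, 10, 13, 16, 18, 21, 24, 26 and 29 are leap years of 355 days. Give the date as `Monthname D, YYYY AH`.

Sha'ban 20, 945 AH

Julian Day Number of the source date = 2283188.
Converting JDN 2283188 to the tabular Islamic calendar gives 20 Sha'ban 945 AH.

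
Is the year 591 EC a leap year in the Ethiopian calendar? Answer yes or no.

yes

591 mod 4 = 3; in the Ethiopian calendar a year is leap when year mod 4 = 3, so it is a leap year.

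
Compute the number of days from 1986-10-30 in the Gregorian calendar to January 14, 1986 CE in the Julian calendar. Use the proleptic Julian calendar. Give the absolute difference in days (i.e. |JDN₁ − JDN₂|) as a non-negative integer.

276

JDN of the first date = 2446734.
JDN of the second date = 2446458.
|2446458 − 2446734| = 276.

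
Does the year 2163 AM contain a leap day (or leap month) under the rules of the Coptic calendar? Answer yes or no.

yes

2163 mod 4 = 3; in the Coptic calendar a year is leap when year mod 4 = 3, so it is a leap year.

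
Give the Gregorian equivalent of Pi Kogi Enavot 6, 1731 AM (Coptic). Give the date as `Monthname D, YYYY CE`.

Julian Day Number of the source date = 2457277.
Converting JDN 2457277 to the Gregorian calendar gives 11 September 2015 CE.

September 11, 2015 CE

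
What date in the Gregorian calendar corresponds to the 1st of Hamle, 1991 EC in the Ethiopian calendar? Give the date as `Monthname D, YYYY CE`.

Both dates share Julian Day Number 2451368; in the Gregorian calendar that is 8 July 1999 CE.

July 8, 1999 CE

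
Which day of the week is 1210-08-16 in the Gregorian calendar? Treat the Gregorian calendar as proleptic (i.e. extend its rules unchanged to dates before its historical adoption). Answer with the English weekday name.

Monday

JDN 2163231 mod 7 = 0, and JDN 0 was a Monday, so this is a Monday.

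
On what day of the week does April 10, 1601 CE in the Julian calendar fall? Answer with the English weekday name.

Friday

This is JDN 2305923 (20 April 1601 Gregorian).
Since JDN mod 7 = 4 (0 = Monday), the day is Friday.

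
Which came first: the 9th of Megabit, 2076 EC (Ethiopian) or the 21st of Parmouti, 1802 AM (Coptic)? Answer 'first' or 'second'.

first

First date → JDN 2482303; second date → JDN 2483075.
JDN 2482303 < JDN 2483075, so the first date is earlier.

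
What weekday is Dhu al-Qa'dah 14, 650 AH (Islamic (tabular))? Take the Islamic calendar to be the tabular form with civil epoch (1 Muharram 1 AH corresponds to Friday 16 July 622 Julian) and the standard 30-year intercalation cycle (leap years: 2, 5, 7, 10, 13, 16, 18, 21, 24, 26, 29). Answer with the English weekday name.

Thursday

This is JDN 2178732 (23 January 1253 Gregorian).
Since JDN mod 7 = 3 (0 = Monday), the day is Thursday.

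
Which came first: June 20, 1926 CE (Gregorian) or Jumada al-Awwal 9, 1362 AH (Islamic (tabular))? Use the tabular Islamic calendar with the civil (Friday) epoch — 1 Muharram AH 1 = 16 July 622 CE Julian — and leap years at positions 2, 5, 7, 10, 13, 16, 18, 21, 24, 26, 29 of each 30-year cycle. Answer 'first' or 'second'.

Converting both to JDN: 2424687 vs 2430859; the smaller is the first.

first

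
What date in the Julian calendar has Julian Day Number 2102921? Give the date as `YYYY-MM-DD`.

The proleptic Gregorian equivalent of JDN 2102921 is 2 July 1045.
In the Julian calendar that day is 1045-06-26.

1045-06-26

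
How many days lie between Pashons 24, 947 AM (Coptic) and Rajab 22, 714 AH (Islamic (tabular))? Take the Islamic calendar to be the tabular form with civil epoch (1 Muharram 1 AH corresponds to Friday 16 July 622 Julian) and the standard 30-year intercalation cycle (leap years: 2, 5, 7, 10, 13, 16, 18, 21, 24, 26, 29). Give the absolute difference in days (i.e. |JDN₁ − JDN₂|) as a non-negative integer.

30482

JDN of the first date = 2170819.
JDN of the second date = 2201301.
|2201301 − 2170819| = 30482.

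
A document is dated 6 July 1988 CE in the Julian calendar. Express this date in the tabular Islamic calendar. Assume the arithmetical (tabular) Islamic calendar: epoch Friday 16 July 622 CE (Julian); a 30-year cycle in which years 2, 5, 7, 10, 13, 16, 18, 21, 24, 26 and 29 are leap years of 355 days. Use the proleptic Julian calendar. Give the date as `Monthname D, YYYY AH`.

Julian Day Number of the source date = 2447362.
Converting JDN 2447362 to the tabular Islamic calendar gives 4 Dhu al-Hijjah 1408 AH.

Dhu al-Hijjah 4, 1408 AH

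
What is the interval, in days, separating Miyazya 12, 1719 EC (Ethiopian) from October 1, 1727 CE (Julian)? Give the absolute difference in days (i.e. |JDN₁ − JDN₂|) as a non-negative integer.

177

JDN of the first date = 2351941.
JDN of the second date = 2352118.
|2352118 − 2351941| = 177.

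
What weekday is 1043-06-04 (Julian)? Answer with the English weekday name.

Saturday

Equivalently 10 June 1043 Gregorian, JDN 2102168.
2102168 ≡ 5 (mod 7); counting from Monday = 0 gives Saturday.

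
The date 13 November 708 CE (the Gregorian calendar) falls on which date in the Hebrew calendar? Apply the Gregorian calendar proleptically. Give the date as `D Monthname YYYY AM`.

Both dates share Julian Day Number 1979968; in the Hebrew calendar that is 21 Cheshvan 4469 AM.

21 Cheshvan 4469 AM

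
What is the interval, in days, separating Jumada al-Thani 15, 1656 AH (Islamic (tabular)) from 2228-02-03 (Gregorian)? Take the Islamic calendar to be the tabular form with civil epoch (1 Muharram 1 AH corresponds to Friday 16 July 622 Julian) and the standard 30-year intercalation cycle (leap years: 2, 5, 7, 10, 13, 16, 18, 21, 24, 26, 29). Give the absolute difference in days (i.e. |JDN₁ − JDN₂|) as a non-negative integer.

First date → JDN 2535079; second date → JDN 2534853.
The interval is |2535079 − 2534853| = 226 days.

226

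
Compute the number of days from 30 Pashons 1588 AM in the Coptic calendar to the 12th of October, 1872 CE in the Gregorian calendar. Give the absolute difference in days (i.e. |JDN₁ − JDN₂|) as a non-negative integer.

128

JDN of the first date = 2404951.
JDN of the second date = 2405079.
|2405079 − 2404951| = 128.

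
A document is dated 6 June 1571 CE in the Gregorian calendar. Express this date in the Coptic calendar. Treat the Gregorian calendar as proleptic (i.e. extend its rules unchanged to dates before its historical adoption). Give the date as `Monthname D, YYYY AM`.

Both dates share Julian Day Number 2295012; in the Coptic calendar that is 2 Paoni 1287 AM.

Paoni 2, 1287 AM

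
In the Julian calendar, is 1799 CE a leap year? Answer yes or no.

1799 mod 4 = 3, so it is a common year in the Julian calendar.

no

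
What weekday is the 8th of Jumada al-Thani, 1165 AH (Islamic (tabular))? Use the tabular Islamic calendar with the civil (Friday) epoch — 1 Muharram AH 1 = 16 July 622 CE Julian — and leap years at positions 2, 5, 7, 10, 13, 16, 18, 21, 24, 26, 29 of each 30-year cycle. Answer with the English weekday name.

In the Gregorian calendar this is 23 April 1752 (JDN 2361078).
JDN 2361078 mod 7 = 6, and JDN 0 was a Monday, so this is a Sunday.

Sunday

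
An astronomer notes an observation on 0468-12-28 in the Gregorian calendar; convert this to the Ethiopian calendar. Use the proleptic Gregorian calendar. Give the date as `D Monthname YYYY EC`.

Julian Day Number of the source date = 1892356.
Converting JDN 1892356 to the Ethiopian calendar gives 1 Tir 461 EC.

1 Tir 461 EC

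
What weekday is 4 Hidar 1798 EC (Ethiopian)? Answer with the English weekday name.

This is JDN 2380638 (12 November 1805 Gregorian).
2380638 ≡ 1 (mod 7); counting from Monday = 0 gives Tuesday.

Tuesday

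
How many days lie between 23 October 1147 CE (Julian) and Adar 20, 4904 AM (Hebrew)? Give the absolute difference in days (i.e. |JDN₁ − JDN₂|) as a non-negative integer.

1335

JDN of the first date = 2140295.
JDN of the second date = 2138960.
|2138960 − 2140295| = 1335.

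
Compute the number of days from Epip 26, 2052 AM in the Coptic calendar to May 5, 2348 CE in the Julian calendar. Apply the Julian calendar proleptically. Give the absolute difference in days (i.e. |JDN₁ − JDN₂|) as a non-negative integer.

First date → JDN 2574483; second date → JDN 2578790.
The interval is |2574483 − 2578790| = 4307 days.

4307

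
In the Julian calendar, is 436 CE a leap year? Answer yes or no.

yes

436 mod 4 = 0, so it is a leap year in the Julian calendar.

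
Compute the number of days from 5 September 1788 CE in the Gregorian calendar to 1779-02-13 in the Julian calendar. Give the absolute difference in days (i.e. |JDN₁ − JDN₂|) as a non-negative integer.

3481

First date → JDN 2374362; second date → JDN 2370881.
The interval is |2374362 − 2370881| = 3481 days.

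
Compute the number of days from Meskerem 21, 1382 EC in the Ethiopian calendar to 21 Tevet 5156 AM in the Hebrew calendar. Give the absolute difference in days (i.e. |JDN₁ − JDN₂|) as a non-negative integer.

JDN of the first date = 2228651.
JDN of the second date = 2230949.
|2230949 − 2228651| = 2298.

2298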